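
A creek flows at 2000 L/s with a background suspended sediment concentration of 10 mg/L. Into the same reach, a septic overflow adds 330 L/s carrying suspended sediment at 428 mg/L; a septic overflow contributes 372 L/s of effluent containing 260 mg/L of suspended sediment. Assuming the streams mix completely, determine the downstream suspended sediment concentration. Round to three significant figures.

95.5 mg/L

Conservation of mass: C = (2000·10.00 + 330.0·428.0 + 372.0·260.0) / 2702 = 258000/2702 = 95.47 mg/L.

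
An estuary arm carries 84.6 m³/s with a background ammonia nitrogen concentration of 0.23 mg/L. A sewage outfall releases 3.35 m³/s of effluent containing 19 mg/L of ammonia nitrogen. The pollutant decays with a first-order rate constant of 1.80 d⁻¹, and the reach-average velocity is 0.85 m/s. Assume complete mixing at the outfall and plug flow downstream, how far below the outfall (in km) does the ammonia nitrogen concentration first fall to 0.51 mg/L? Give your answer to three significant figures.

25.2 km

Mass balance: C = (84.60·0.2300 + 3.350·19.00) / 87.95 = 83.11/87.95 = 0.9449 mg/L.
Set 0.9449·exp(−k·t) = 0.51 → t = ln(0.9449/0.51)/k = 29600 s = 8.223 h.
Distance = v·t = 0.85·29600 = 25160 m = 25.16 km.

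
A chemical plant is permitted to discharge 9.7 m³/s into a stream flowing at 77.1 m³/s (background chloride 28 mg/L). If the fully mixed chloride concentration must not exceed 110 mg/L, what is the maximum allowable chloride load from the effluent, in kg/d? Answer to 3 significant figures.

638000 kg/d

Mass balance at the limit: 77.10·28.00 + 9.700·Cₑ = 86.80·110 → Cₑ = 761.8 mg/L.
Load = 9.700 m³/s × 761.8 g/m³ × 86 400 s/d = 638400 kg/d.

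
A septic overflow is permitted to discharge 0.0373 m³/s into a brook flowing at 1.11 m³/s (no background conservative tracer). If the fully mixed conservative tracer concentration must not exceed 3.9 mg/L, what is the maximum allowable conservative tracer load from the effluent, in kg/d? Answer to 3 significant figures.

387 kg/d

Mass balance at the limit: 1.110·0 + 0.03730·Cₑ = 1.147·3.9 → Cₑ = 120.0 mg/L.
Load = 0.03730 m³/s × 120.0 g/m³ × 86 400 s/d = 386.6 kg/d.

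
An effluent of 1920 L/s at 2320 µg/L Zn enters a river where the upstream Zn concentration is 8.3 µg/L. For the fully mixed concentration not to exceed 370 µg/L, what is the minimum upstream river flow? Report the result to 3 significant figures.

10400 L/s

Set C_mix = 370: (Q·8.300 + 1920·2320) / (Q + 1920) = 370
→ Q = 1920·(2320 − 370)/(370 − 8.300) = 10350 L/s.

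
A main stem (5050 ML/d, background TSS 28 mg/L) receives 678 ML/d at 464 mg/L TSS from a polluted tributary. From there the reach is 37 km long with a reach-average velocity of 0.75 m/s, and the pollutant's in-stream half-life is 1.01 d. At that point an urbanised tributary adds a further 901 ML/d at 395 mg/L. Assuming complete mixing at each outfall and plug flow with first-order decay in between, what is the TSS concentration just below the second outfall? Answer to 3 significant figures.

100 mg/L

Mass balance: C = (5050·28.00 + 678.0·464.0) / 5728 = 456000/5728 = 79.61 mg/L; combined flow 5728 ML/d.
Travel time t = 37·1000 / 0.75 = 49330 s = 13.70 h.
Half-life 1.01 d → k = ln 2 / 1.01 = 0.6863 d⁻¹.
Applying C = C₀e^(−kt): 79.61 × 0.6758 = 53.80 mg/L.
Second outfall: C = (5728·53.80 + 901.0·395.0)/6629 = 100.2 mg/L.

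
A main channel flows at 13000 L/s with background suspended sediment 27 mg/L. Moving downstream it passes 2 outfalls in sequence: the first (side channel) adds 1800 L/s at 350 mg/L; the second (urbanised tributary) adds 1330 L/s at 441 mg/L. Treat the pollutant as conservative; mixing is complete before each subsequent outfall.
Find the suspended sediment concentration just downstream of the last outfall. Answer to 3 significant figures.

After outfall 1: Q = 13000 + 1800 = 14800 L/s; C = (13000·27.00 + 1800·350.0)/14800 = 66.28 mg/L.
After outfall 2: Q = 14800 + 1330 = 16130 L/s; C = (14800·66.28 + 1330·441.0)/16130 = 97.18 mg/L.

97.2 mg/L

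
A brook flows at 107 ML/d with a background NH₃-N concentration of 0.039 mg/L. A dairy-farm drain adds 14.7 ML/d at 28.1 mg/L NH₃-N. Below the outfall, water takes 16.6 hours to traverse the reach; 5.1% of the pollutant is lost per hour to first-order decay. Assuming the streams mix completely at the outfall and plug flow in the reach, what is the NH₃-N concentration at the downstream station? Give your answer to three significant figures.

Flow-weighted average: C = (107.0·0.03900 + 14.70·28.10) / 121.7 = 417.2/121.7 = 3.428 mg/L.
5.1%/h lost → k = −ln(1 − 0.051) = 0.05235 h⁻¹.
First-order decay: C = 3.428·exp(−k·t) = 3.428·0.4194 = 1.438 mg/L.

1.44 mg/L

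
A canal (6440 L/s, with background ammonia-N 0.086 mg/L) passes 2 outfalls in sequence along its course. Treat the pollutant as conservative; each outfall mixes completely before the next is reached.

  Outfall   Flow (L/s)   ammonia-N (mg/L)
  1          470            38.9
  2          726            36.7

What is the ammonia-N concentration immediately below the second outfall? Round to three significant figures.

5.96 mg/L

Outfall 1: combined Q = 6910 L/s; C = (6440·0.08600 + 470.0·38.90)/6910 = 2.726 mg/L.
Outfall 2: combined Q = 7636 L/s; C = (6910·2.726 + 726.0·36.70)/7636 = 5.956 mg/L.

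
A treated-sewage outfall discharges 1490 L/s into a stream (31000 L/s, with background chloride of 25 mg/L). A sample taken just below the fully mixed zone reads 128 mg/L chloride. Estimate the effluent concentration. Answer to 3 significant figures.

2270 mg/L

Mass balance: 31000·25.00 + 1490·Cₑ = 32490·128.0
→ Cₑ = (32490·128.0 − 31000·25.00) / 1490 = 2271 mg/L.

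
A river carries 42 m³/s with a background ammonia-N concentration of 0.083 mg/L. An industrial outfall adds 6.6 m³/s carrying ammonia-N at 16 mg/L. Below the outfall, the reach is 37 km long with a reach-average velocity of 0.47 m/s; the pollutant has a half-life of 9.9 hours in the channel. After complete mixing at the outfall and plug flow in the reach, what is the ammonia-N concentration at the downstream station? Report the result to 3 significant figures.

0.486 mg/L

After mixing, C = (42.00·0.08300 + 6.600·16.00) / 48.60 = 109.1/48.60 = 2.245 mg/L.
Travel time t = 37·1000 / 0.47 = 78720 s = 21.87 h.
Half-life 9.9 h → k = ln 2 / 9.9 = 0.07001 h⁻¹ = 1.680 d⁻¹.
Decay over the reach: 2.245·exp(−kt) = 2.245·0.2163 = 0.4855 mg/L.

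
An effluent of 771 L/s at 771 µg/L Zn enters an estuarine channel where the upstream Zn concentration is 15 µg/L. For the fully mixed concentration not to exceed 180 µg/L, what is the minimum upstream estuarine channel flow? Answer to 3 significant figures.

2760 L/s

Set C_mix = 180: (Q·15.00 + 771.0·771.0) / (Q + 771.0) = 180
→ Q = 771.0·(771.0 − 180)/(180 − 15.00) = 2762 L/s.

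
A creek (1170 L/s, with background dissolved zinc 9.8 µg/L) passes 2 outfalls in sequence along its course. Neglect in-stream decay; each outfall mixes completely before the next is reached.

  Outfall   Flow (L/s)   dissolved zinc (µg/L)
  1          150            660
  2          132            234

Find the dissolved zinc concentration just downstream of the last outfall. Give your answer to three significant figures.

Below outfall 1: Q → 1320 L/s, C = (1170·9.800 + 150.0·660.0)/1320 = 83.69 µg/L.
Below outfall 2: Q → 1452 L/s, C = (1320·83.69 + 132.0·234.0)/1452 = 97.35 µg/L.

97.4 µg/L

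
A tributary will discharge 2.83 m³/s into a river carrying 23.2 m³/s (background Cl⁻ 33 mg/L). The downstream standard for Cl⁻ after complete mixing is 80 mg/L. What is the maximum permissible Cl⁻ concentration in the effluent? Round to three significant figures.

At the limit, (Qr·Cr + Qe·Cₑ)/(Qr + Qe) = 80:
Cₑ = (26.03·80 − 23.20·33.00) / 2.830 = 465.3 mg/L.

465 mg/L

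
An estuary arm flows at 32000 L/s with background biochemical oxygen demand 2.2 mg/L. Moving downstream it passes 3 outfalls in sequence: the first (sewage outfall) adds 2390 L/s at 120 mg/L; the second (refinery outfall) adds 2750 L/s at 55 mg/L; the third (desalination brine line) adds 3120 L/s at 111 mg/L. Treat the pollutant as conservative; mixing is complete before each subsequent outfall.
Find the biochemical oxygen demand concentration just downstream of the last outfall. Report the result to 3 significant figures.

21.2 mg/L

After outfall 1: Q = 32000 + 2390 = 34390 L/s; C = (32000·2.200 + 2390·120.0)/34390 = 10.39 mg/L.
After outfall 2: Q = 34390 + 2750 = 37140 L/s; C = (34390·10.39 + 2750·55.00)/37140 = 13.69 mg/L.
After outfall 3: Q = 37140 + 3120 = 40260 L/s; C = (37140·13.69 + 3120·111.0)/40260 = 21.23 mg/L.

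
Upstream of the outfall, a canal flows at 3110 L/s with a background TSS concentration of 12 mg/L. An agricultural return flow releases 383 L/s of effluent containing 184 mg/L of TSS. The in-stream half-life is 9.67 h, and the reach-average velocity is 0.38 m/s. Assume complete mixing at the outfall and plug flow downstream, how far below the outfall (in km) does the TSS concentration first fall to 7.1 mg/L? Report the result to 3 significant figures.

Flow-weighted average: C = (3110·12.00 + 383.0·184.0) / 3493 = 107800/3493 = 30.86 mg/L.
Half-life 9.67 h → k = ln 2 / 9.67 = 0.07168 h⁻¹ = 1.720 d⁻¹.
Set 30.86·exp(−k·t) = 7.1 → t = ln(30.86/7.1)/k = 73800 s = 20.50 h.
Distance = v·t = 0.38·73800 = 28040 m = 28.04 km.

28.0 km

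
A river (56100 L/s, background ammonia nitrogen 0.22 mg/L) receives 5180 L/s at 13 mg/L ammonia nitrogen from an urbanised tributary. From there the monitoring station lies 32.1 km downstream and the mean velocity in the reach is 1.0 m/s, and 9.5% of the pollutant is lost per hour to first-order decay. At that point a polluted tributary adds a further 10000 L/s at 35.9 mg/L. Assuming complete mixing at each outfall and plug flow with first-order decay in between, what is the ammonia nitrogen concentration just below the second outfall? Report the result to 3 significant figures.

Flow-weighted average: C = (56100·0.2200 + 5180·13.00) / 61280 = 79680/61280 = 1.300 mg/L; combined flow 61280 L/s.
Travel time t = 32.1·1000 / 1.0 = 32100 s = 8.917 h.
9.5%/h lost → k = −ln(1 − 0.095) = 0.09982 h⁻¹.
Decay over the reach: 1.300·exp(−kt) = 1.300·0.4106 = 0.5339 mg/L.
Second outfall: C = (61280·0.5339 + 10000·35.90)/71280 = 5.496 mg/L.

5.50 mg/L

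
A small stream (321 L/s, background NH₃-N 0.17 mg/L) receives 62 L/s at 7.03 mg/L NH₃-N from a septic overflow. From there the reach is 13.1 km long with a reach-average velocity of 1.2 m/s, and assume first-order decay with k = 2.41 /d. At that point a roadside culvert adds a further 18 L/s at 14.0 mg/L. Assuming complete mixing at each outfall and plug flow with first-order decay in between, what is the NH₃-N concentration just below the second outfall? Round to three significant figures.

Flow-weighted average: C = (321.0·0.1700 + 62.00·7.030) / 383.0 = 490.4/383.0 = 1.280 mg/L; combined flow 383.0 L/s.
Travel time t = 13.1·1000 / 1.2 = 10920 s = 3.032 h.
After decay, C = 1.280 × e^(−kt) = 1.280 × 0.7375 = 0.9444 mg/L.
At the second outfall, C = (383.0·0.9444 + 18.00·14.00) / (383.0 + 18.00) = 1.530 mg/L.

1.53 mg/L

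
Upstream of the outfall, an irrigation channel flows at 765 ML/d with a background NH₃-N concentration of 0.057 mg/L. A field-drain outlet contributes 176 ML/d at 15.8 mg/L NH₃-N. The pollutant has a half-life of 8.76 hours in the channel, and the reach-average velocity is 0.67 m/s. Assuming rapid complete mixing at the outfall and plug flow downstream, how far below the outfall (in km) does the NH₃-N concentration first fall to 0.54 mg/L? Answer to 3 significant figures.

Flow-weighted average: C = (765.0·0.05700 + 176.0·15.80) / 941.0 = 2824/941.0 = 3.001 mg/L.
Half-life 8.76 h → k = ln 2 / 8.76 = 0.07913 h⁻¹ = 1.899 d⁻¹.
Set 3.001·exp(−k·t) = 0.54 → t = ln(3.001/0.54)/k = 78040 s = 21.68 h.
Distance = v·t = 0.67·78040 = 52290 m = 52.29 km.

52.3 km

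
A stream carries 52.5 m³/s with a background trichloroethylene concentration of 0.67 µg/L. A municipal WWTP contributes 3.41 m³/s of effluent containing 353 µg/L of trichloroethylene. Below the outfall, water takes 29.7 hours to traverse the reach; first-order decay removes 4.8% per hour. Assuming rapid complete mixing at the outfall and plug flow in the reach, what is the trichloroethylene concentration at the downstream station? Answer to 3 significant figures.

5.14 µg/L

After mixing, C = (52.50·0.6700 + 3.410·353.0) / 55.91 = 1239/55.91 = 22.16 µg/L.
4.8%/h lost → k = −ln(1 − 0.048) = 0.04919 h⁻¹.
Decay over the reach: 22.16·exp(−kt) = 22.16·0.2320 = 5.141 µg/L.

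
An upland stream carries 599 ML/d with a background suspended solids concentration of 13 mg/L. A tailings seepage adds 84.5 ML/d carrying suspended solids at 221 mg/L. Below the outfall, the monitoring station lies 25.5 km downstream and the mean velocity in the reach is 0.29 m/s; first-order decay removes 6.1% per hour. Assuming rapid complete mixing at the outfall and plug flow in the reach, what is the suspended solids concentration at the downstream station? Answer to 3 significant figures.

Conservation of mass: C = (599.0·13.00 + 84.50·221.0) / 683.5 = 26460/683.5 = 38.71 mg/L.
Travel time t = 25.5·1000 / 0.29 = 87930 s = 24.43 h.
6.1%/h lost → k = −ln(1 − 0.061) = 0.06294 h⁻¹.
After decay, C = 38.71 × e^(−kt) = 38.71 × 0.2150 = 8.322 mg/L.

8.32 mg/L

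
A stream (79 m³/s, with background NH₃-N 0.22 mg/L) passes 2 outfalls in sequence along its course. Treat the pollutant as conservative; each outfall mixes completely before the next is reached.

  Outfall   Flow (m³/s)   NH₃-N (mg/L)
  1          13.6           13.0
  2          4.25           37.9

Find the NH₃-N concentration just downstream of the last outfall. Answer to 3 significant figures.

3.67 mg/L

After outfall 1: Q = 79.00 + 13.60 = 92.60 m³/s; C = (79.00·0.2200 + 13.60·13.00)/92.60 = 2.097 mg/L.
After outfall 2: Q = 92.60 + 4.250 = 96.85 m³/s; C = (92.60·2.097 + 4.250·37.90)/96.85 = 3.668 mg/L.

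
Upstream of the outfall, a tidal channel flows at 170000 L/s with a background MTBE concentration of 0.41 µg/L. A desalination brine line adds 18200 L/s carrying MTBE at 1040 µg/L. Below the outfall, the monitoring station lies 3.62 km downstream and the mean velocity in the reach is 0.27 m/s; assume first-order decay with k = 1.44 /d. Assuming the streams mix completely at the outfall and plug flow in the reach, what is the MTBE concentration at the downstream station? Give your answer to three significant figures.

80.7 µg/L

Conservation of mass: C = (170000·0.4100 + 18200·1040) / 188200 = 19000000/188200 = 100.9 µg/L.
Travel time t = 3.62·1000 / 0.27 = 13410 s = 3.724 h.
Decay over the reach: 100.9·exp(−kt) = 100.9·0.7997 = 80.73 µg/L.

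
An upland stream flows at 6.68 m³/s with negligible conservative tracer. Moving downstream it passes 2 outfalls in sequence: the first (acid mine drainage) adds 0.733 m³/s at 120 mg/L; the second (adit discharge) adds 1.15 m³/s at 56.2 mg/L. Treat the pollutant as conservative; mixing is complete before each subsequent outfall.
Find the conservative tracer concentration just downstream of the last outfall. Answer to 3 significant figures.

17.8 mg/L

Outfall 1: combined Q = 7.413 m³/s; C = (6.680·0 + 0.7330·120.0)/7.413 = 11.87 mg/L.
Outfall 2: combined Q = 8.563 m³/s; C = (7.413·11.87 + 1.150·56.20)/8.563 = 17.82 mg/L.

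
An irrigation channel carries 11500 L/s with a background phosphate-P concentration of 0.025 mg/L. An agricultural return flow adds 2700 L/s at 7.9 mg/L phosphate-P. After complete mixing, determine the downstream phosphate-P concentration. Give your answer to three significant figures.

1.52 mg/L

Conservation of mass: C = (11500·0.02500 + 2700·7.900) / 14200 = 21620/14200 = 1.522 mg/L.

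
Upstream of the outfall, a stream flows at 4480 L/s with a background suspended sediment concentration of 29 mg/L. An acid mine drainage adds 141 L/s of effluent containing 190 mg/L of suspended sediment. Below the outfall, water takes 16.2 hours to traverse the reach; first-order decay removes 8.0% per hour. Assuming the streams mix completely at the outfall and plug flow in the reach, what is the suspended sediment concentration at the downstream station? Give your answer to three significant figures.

Conservation of mass: C = (4480·29.00 + 141.0·190.0) / 4621 = 156700/4621 = 33.91 mg/L.
8.0%/h lost → k = −ln(1 − 0.08) = 0.08338 h⁻¹.
Applying C = C₀e^(−kt): 33.91 × 0.2590 = 8.785 mg/L.

8.78 mg/L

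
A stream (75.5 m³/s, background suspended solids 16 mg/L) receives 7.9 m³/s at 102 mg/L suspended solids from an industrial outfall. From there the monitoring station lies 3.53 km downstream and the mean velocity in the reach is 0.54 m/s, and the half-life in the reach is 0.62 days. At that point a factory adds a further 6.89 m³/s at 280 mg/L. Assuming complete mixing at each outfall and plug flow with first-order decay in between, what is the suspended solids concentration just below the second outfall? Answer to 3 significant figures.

Flow-weighted average: C = (75.50·16.00 + 7.900·102.0) / 83.40 = 2014/83.40 = 24.15 mg/L; combined flow 83.40 m³/s.
Travel time t = 3.53·1000 / 0.54 = 6537 s = 1.816 h.
Half-life 0.62 d → k = ln 2 / 0.62 = 1.118 d⁻¹.
After decay, C = 24.15 × e^(−kt) = 24.15 × 0.9189 = 22.19 mg/L.
Second outfall: C = (83.40·22.19 + 6.890·280.0)/90.29 = 41.86 mg/L.

41.9 mg/L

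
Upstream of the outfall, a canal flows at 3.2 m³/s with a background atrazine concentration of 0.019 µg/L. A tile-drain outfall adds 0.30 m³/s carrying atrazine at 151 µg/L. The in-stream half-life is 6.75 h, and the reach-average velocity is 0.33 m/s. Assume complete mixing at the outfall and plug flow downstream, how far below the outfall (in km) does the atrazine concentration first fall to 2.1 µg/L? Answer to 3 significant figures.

21.1 km

Conservation of mass: C = (3.200·0.01900 + 0.3000·151.0) / 3.500 = 45.36/3.500 = 12.96 µg/L.
Half-life 6.75 h → k = ln 2 / 6.75 = 0.1027 h⁻¹ = 2.465 d⁻¹.
Set 12.96·exp(−k·t) = 2.1 → t = ln(12.96/2.1)/k = 63800 s = 17.72 h.
Distance = v·t = 0.33·63800 = 21050 m = 21.05 km.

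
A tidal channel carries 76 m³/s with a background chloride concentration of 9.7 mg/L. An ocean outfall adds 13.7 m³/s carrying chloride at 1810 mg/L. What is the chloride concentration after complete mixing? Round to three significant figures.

Mass balance: C = (76.00·9.700 + 13.70·1810) / 89.70 = 25530/89.70 = 284.7 mg/L.

285 mg/L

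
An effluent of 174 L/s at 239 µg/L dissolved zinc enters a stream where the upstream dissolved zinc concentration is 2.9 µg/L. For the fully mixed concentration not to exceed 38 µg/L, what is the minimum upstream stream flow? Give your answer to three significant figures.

996 L/s

Set C_mix = 38: (Q·2.900 + 174.0·239.0) / (Q + 174.0) = 38
→ Q = 174.0·(239.0 − 38)/(38 − 2.900) = 996.4 L/s.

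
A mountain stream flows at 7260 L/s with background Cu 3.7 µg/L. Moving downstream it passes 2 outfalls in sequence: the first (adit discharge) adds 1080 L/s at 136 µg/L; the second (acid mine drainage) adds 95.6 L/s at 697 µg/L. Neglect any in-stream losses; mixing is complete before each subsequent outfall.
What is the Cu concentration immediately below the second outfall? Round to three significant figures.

28.5 µg/L

After outfall 1: Q = 7260 + 1080 = 8340 L/s; C = (7260·3.700 + 1080·136.0)/8340 = 20.83 µg/L.
After outfall 2: Q = 8340 + 95.60 = 8436 L/s; C = (8340·20.83 + 95.60·697.0)/8436 = 28.50 µg/L.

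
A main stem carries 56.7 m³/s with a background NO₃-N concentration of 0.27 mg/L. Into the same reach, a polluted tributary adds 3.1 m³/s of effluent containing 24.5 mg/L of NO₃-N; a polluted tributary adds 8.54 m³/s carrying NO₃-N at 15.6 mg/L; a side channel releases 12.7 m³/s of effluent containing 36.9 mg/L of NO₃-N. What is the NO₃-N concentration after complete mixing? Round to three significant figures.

8.55 mg/L

Mass balance: C = (56.70·0.2700 + 3.100·24.50 + 8.540·15.60 + 12.70·36.90) / 81.04 = 693.1/81.04 = 8.553 mg/L.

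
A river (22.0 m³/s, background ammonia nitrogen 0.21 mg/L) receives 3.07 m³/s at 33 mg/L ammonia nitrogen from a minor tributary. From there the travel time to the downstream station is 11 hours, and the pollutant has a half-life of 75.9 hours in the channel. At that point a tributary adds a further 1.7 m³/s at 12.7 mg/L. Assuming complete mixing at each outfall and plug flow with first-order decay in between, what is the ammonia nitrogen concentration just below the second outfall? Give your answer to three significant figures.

4.39 mg/L

Conservation of mass: C = (22.00·0.2100 + 3.070·33.00) / 25.07 = 105.9/25.07 = 4.225 mg/L; combined flow 25.07 m³/s.
Half-life 75.9 h → k = ln 2 / 75.9 = 0.009132 h⁻¹ = 0.2192 d⁻¹.
After decay, C = 4.225 × e^(−kt) = 4.225 × 0.9044 = 3.822 mg/L.
Second outfall: C = (25.07·3.822 + 1.700·12.70)/26.77 = 4.385 mg/L.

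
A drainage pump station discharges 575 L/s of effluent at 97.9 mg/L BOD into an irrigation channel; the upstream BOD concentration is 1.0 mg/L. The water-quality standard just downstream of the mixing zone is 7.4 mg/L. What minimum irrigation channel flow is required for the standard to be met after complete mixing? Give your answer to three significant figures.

8130 L/s

Set C_mix = 7.4: (Q·1.000 + 575.0·97.90) / (Q + 575.0) = 7.4
→ Q = 575.0·(97.90 − 7.4)/(7.4 − 1.000) = 8131 L/s.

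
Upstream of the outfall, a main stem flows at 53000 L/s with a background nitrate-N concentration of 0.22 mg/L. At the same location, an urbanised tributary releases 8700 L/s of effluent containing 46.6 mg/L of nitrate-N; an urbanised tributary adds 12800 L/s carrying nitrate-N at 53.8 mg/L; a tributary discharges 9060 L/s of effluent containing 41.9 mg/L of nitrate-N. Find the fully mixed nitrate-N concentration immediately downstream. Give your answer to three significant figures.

Conservation of mass: C = (53000·0.2200 + 8700·46.60 + 12800·53.80 + 9060·41.90) / 83560 = 1485000/83560 = 17.78 mg/L.

17.8 mg/L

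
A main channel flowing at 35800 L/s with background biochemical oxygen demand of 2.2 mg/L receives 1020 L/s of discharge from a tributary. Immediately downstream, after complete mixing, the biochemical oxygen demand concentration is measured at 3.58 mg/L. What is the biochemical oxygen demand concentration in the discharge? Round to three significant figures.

Mass balance: 35800·2.200 + 1020·Cₑ = 36820·3.580
→ Cₑ = (36820·3.580 − 35800·2.200) / 1020 = 52.02 mg/L.

52.0 mg/L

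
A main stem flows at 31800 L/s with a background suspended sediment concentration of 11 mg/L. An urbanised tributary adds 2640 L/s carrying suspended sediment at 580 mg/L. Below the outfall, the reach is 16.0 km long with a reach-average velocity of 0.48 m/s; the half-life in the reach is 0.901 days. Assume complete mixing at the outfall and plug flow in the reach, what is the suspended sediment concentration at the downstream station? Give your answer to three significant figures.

Mixed concentration C = ΣQC/ΣQ = (31800·11.00 + 2640·580.0) / 34440 = 1881000/34440 = 54.62 mg/L.
Travel time t = 16.0·1000 / 0.48 = 33330 s = 9.259 h.
Half-life 0.901 d → k = ln 2 / 0.901 = 0.7693 d⁻¹.
First-order decay: C = 54.62·exp(−k·t) = 54.62·0.7432 = 40.59 mg/L.

40.6 mg/L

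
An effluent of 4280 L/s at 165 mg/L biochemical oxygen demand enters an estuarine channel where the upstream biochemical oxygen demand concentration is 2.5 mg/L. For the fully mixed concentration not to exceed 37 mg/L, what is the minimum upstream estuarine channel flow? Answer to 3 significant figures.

Set C_mix = 37: (Q·2.500 + 4280·165.0) / (Q + 4280) = 37
→ Q = 4280·(165.0 − 37)/(37 − 2.500) = 15880 L/s.

15900 L/s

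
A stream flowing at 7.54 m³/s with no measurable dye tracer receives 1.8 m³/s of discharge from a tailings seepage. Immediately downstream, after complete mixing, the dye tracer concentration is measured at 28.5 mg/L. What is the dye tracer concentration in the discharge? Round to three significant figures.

Mass balance: 7.540·0 + 1.800·Cₑ = 9.340·28.50
→ Cₑ = (9.340·28.50 − 7.540·0) / 1.800 = 147.9 mg/L.

148 mg/L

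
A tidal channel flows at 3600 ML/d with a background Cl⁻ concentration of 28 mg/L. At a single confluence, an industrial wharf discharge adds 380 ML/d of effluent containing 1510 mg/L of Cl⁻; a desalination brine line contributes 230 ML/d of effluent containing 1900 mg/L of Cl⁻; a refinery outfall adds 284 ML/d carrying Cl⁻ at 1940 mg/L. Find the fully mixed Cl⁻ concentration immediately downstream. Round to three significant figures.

Mixed concentration C = ΣQC/ΣQ = (3600·28.00 + 380.0·1510 + 230.0·1900 + 284.0·1940) / 4494 = 1663000/4494 = 370.0 mg/L.

370 mg/L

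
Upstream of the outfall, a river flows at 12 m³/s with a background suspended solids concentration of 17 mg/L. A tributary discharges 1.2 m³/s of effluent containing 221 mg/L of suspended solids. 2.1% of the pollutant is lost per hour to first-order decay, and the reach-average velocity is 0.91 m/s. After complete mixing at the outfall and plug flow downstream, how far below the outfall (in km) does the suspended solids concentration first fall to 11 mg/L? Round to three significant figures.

Conservation of mass: C = (12.00·17.00 + 1.200·221.0) / 13.20 = 469.2/13.20 = 35.55 mg/L.
2.1%/h lost → k = −ln(1 − 0.021) = 0.02122 h⁻¹.
Set 35.55·exp(−k·t) = 11 → t = ln(35.55/11)/k = 199000 s = 55.26 h.
Distance = v·t = 0.91·199000 = 181000 m = 181.0 km.

181 km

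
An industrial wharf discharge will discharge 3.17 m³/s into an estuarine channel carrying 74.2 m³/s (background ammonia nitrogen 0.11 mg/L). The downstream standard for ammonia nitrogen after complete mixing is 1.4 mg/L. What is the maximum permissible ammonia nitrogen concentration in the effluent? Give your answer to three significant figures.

31.6 mg/L

At the limit, (Qr·Cr + Qe·Cₑ)/(Qr + Qe) = 1.4:
Cₑ = (77.37·1.4 − 74.20·0.1100) / 3.170 = 31.59 mg/L.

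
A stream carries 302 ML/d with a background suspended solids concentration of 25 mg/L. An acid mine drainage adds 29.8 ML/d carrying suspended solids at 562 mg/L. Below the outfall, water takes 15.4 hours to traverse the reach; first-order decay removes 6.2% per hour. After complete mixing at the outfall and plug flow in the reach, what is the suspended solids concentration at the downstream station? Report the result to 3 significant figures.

27.3 mg/L

Flow-weighted average: C = (302.0·25.00 + 29.80·562.0) / 331.8 = 24300/331.8 = 73.23 mg/L.
6.2%/h lost → k = −ln(1 − 0.062) = 0.06401 h⁻¹.
Applying C = C₀e^(−kt): 73.23 × 0.3732 = 27.33 mg/L.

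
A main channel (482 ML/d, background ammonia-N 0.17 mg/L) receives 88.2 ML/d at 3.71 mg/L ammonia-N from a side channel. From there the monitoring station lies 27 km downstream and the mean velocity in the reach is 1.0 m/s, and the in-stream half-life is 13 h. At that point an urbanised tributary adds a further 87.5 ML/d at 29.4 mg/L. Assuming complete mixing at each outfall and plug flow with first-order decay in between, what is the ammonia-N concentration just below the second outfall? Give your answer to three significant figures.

Conservation of mass: C = (482.0·0.1700 + 88.20·3.710) / 570.2 = 409.2/570.2 = 0.7176 mg/L; combined flow 570.2 ML/d.
Travel time t = 27·1000 / 1.0 = 27000 s = 7.500 h.
Half-life 13 h → k = ln 2 / 13 = 0.05332 h⁻¹ = 1.280 d⁻¹.
First-order decay: C = 0.7176·exp(−k·t) = 0.7176·0.6704 = 0.4811 mg/L.
At the second outfall, C = (570.2·0.4811 + 87.50·29.40) / (570.2 + 87.50) = 4.328 mg/L.

4.33 mg/L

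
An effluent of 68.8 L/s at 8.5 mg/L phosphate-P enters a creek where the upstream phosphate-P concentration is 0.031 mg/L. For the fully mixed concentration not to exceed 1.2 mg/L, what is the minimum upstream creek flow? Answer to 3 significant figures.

430 L/s

Set C_mix = 1.2: (Q·0.03100 + 68.80·8.500) / (Q + 68.80) = 1.2
→ Q = 68.80·(8.500 − 1.2)/(1.2 − 0.03100) = 429.6 L/s.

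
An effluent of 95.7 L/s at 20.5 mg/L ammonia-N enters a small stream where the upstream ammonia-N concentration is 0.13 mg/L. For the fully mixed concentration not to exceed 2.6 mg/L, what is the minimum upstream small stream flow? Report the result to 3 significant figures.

694 L/s

Set C_mix = 2.6: (Q·0.1300 + 95.70·20.50) / (Q + 95.70) = 2.6
→ Q = 95.70·(20.50 − 2.6)/(2.6 − 0.1300) = 693.5 L/s.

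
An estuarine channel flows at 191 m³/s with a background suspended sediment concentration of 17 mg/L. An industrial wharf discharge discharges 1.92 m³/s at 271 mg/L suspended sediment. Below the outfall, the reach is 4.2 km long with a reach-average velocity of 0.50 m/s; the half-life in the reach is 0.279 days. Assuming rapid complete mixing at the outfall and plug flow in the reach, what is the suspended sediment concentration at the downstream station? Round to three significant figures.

15.3 mg/L

After mixing, C = (191.0·17.00 + 1.920·271.0) / 192.9 = 3767/192.9 = 19.53 mg/L.
Travel time t = 4.2·1000 / 0.50 = 8400 s = 2.333 h.
Half-life 0.279 d → k = ln 2 / 0.279 = 2.484 d⁻¹.
Applying C = C₀e^(−kt): 19.53 × 0.7854 = 15.34 mg/L.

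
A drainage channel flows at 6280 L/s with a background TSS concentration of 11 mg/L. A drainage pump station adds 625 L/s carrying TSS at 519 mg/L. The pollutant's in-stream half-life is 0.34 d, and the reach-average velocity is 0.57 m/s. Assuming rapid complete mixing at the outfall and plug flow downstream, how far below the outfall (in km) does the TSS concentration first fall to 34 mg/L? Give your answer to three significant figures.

After mixing, C = (6280·11.00 + 625.0·519.0) / 6905 = 393500/6905 = 56.98 mg/L.
Half-life 0.34 d → k = ln 2 / 0.34 = 2.039 d⁻¹.
Set 56.98·exp(−k·t) = 34 → t = ln(56.98/34)/k = 21880 s = 6.079 h.
Distance = v·t = 0.57·21880 = 12470 m = 12.47 km.

12.5 km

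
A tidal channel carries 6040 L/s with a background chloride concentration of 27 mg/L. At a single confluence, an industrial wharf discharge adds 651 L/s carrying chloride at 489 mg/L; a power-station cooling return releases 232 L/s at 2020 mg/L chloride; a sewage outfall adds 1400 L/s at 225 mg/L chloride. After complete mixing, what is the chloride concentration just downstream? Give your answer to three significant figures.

152 mg/L

Mixed concentration C = ΣQC/ΣQ = (6040·27.00 + 651.0·489.0 + 232.0·2020 + 1400·225.0) / 8323 = 1265000/8323 = 152.0 mg/L.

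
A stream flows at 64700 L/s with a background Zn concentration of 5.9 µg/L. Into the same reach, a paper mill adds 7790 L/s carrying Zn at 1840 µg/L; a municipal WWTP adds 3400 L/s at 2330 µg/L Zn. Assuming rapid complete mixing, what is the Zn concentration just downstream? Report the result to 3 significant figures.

298 µg/L

Conservation of mass: C = (64700·5.900 + 7790·1840 + 3400·2330) / 75890 = 22640000/75890 = 298.3 µg/L.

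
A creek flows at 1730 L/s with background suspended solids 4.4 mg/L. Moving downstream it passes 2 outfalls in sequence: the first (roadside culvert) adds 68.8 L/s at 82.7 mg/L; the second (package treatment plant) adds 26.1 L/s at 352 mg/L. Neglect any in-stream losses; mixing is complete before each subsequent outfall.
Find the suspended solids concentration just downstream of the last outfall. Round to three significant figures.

Outfall 1: combined Q = 1799 L/s; C = (1730·4.400 + 68.80·82.70)/1799 = 7.395 mg/L.
Outfall 2: combined Q = 1825 L/s; C = (1799·7.395 + 26.10·352.0)/1825 = 12.32 mg/L.

12.3 mg/L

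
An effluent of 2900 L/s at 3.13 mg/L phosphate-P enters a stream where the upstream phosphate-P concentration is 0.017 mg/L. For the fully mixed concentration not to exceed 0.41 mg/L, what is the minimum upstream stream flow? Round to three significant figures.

20100 L/s

Set C_mix = 0.41: (Q·0.01700 + 2900·3.130) / (Q + 2900) = 0.41
→ Q = 2900·(3.130 − 0.41)/(0.41 − 0.01700) = 20070 L/s.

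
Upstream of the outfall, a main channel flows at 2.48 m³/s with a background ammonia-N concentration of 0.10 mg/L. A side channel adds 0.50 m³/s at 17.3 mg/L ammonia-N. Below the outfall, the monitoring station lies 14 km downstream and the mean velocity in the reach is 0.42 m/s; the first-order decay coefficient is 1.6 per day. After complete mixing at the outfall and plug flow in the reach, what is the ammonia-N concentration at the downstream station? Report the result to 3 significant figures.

1.61 mg/L

Mass balance: C = (2.480·0.1000 + 0.5000·17.30) / 2.980 = 8.898/2.980 = 2.986 mg/L.
Travel time t = 14·1000 / 0.42 = 33330 s = 9.259 h.
Applying C = C₀e^(−kt): 2.986 × 0.5394 = 1.611 mg/L.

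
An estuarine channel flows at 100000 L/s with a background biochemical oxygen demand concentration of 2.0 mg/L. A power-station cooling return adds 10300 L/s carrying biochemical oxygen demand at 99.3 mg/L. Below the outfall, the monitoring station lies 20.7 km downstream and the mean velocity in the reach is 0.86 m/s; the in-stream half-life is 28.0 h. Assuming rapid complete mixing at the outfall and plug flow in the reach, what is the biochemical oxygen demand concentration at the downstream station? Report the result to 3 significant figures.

9.39 mg/L

After mixing, C = (100000·2.000 + 10300·99.30) / 110300 = 1223000/110300 = 11.09 mg/L.
Travel time t = 20.7·1000 / 0.86 = 24070 s = 6.686 h.
Half-life 28.0 h → k = ln 2 / 28.0 = 0.02476 h⁻¹ = 0.5941 d⁻¹.
Applying C = C₀e^(−kt): 11.09 × 0.8475 = 9.395 mg/L.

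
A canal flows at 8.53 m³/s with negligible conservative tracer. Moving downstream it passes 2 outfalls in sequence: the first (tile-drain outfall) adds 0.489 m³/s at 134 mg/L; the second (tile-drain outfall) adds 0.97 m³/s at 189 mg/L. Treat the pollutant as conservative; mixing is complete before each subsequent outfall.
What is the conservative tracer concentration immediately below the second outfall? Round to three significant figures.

Below outfall 1: Q → 9.019 m³/s, C = (8.530·0 + 0.4890·134.0)/9.019 = 7.265 mg/L.
Below outfall 2: Q → 9.989 m³/s, C = (9.019·7.265 + 0.9700·189.0)/9.989 = 24.91 mg/L.

24.9 mg/L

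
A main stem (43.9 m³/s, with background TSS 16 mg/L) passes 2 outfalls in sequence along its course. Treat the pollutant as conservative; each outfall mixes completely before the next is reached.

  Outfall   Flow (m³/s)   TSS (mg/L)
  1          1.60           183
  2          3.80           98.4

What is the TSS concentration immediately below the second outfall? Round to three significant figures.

Outfall 1: combined Q = 45.50 m³/s; C = (43.90·16.00 + 1.600·183.0)/45.50 = 21.87 mg/L.
Outfall 2: combined Q = 49.30 m³/s; C = (45.50·21.87 + 3.800·98.40)/49.30 = 27.77 mg/L.

27.8 mg/L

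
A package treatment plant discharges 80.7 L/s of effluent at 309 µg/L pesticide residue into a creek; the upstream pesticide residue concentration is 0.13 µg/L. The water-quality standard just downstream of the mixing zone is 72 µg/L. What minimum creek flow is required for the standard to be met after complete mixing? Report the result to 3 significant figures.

Set C_mix = 72: (Q·0.1300 + 80.70·309.0) / (Q + 80.70) = 72
→ Q = 80.70·(309.0 − 72)/(72 − 0.1300) = 266.1 L/s.

266 L/s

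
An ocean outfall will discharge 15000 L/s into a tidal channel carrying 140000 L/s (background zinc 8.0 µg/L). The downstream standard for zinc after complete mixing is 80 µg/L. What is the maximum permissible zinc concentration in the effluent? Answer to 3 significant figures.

752 µg/L

At the limit, (Qr·Cr + Qe·Cₑ)/(Qr + Qe) = 80:
Cₑ = (155000·80 − 140000·8.000) / 15000 = 752.0 µg/L.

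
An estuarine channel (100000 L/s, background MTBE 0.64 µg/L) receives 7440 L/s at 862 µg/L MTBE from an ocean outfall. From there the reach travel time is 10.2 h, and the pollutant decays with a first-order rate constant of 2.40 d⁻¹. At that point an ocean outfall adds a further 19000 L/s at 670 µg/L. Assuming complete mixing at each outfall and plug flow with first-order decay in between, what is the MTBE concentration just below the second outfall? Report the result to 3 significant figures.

119 µg/L

Conservation of mass: C = (100000·0.6400 + 7440·862.0) / 107400 = 6477000/107400 = 60.29 µg/L; combined flow 107400 L/s.
First-order decay: C = 60.29·exp(−k·t) = 60.29·0.3606 = 21.74 µg/L.
At the second outfall, C = (107400·21.74 + 19000·670.0) / (107400 + 19000) = 119.2 µg/L.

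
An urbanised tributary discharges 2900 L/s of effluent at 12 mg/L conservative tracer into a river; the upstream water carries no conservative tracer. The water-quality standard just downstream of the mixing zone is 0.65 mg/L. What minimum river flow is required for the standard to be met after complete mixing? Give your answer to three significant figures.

50600 L/s

Set C_mix = 0.65: (Q·0 + 2900·12.00) / (Q + 2900) = 0.65
→ Q = 2900·(12.00 − 0.65)/(0.65 − 0) = 50640 L/s.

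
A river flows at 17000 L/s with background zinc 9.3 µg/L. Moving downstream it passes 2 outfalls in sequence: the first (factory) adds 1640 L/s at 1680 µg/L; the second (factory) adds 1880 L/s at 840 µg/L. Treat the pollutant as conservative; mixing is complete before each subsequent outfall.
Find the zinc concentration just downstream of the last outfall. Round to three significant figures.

219 µg/L

Below outfall 1: Q → 18640 L/s, C = (17000·9.300 + 1640·1680)/18640 = 156.3 µg/L.
Below outfall 2: Q → 20520 L/s, C = (18640·156.3 + 1880·840.0)/20520 = 218.9 µg/L.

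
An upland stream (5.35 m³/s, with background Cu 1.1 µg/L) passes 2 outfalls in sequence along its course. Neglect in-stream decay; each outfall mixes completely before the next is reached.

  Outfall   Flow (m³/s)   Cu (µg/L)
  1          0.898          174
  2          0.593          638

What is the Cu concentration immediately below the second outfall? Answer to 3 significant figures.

79.0 µg/L

After outfall 1: Q = 5.350 + 0.8980 = 6.248 m³/s; C = (5.350·1.100 + 0.8980·174.0)/6.248 = 25.95 µg/L.
After outfall 2: Q = 6.248 + 0.5930 = 6.841 m³/s; C = (6.248·25.95 + 0.5930·638.0)/6.841 = 79.00 µg/L.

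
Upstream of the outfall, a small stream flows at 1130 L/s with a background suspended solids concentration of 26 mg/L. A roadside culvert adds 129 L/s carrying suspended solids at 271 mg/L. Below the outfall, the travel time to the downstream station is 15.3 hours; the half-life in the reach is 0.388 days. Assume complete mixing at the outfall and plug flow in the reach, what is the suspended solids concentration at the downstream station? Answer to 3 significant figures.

16.4 mg/L

Mixed concentration C = ΣQC/ΣQ = (1130·26.00 + 129.0·271.0) / 1259 = 64340/1259 = 51.10 mg/L.
Half-life 0.388 d → k = ln 2 / 0.388 = 1.786 d⁻¹.
First-order decay: C = 51.10·exp(−k·t) = 51.10·0.3202 = 16.36 mg/L.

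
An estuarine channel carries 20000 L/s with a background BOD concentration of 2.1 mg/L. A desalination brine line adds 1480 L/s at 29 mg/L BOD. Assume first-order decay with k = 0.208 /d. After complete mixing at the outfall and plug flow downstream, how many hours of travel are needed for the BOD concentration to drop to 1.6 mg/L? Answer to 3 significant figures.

104 h

Mixed concentration C = ΣQC/ΣQ = (20000·2.100 + 1480·29.00) / 21480 = 84920/21480 = 3.953 mg/L.
3.953·exp(−k·t) = 1.6 → t = ln(3.953/1.6)/k = 375800 s = 104.4 h.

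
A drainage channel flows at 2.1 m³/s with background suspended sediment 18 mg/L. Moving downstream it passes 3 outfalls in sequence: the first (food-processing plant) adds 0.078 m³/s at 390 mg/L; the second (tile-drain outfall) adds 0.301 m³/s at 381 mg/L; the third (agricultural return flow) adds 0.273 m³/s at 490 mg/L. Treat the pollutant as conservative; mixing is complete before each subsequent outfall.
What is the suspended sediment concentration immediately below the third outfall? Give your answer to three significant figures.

Outfall 1: combined Q = 2.178 m³/s; C = (2.100·18.00 + 0.07800·390.0)/2.178 = 31.32 mg/L.
Outfall 2: combined Q = 2.479 m³/s; C = (2.178·31.32 + 0.3010·381.0)/2.479 = 73.78 mg/L.
Outfall 3: combined Q = 2.752 m³/s; C = (2.479·73.78 + 0.2730·490.0)/2.752 = 115.1 mg/L.

115 mg/L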